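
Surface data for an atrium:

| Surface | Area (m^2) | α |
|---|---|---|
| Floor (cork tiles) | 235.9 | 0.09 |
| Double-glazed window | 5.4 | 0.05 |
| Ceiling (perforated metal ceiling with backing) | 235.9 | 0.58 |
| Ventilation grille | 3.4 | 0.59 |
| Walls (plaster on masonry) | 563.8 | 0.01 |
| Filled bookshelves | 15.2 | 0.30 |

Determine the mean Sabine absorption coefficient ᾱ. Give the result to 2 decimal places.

S = Σ Sᵢ = 235.9 + 5.4 + 235.9 + 3.4 + 563.8 + 15.2 = 1059.6 m^2.
A = 235.9·0.09 + 5.4·0.05 + 235.9·0.58 + 3.4·0.59 + 563.8·0.01 + 15.2·0.30 = 170.527 sabins.
ᾱ = 170.527 / 1059.6 = 0.16.

0.16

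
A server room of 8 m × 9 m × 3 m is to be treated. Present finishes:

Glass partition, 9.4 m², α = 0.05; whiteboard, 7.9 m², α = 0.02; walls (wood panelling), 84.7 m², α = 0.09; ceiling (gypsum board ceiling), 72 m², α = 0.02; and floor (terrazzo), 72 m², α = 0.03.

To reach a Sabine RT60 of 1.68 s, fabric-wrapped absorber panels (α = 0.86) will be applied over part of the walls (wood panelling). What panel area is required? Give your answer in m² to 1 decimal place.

11.5

Equivalent absorption area: A₁ = 9.4×0.05 + 7.9×0.02 + 84.7×0.09 + 72×0.02 + 72×0.03 = 11.851 m².
Required A₂ = 0.161·216/1.68 = 20.700 sabins.
Absorption to add: 20.700 − 11.851 = 8.849 sabins.
Each m² of panel replacing the walls (wood panelling) adds (0.86 − 0.09) = 0.77 sabins.
Area = ΔA/Δα = 8.849/0.77 = 11.5 m².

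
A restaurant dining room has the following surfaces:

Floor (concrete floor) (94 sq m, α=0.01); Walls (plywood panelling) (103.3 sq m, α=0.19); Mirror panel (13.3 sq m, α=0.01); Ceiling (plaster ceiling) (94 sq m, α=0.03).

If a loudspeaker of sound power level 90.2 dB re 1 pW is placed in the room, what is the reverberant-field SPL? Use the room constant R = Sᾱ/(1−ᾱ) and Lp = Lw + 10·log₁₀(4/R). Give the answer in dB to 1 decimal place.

Σ(Sᵢαᵢ) = 94·0.01 + 103.3·0.19 + 13.3·0.01 + 94·0.03 = 23.520; total area S = 304.6 sq m.
ᾱ = 23.520/304.6 = 0.0772; R = Sᾱ/(1−ᾱ) = 23.520/(1−0.0772) = 25.488 sq m.
Lp = Lw + 10 log₁₀(4/R) = 90.2 -8.04 = 82.2 dB.

82.2 dB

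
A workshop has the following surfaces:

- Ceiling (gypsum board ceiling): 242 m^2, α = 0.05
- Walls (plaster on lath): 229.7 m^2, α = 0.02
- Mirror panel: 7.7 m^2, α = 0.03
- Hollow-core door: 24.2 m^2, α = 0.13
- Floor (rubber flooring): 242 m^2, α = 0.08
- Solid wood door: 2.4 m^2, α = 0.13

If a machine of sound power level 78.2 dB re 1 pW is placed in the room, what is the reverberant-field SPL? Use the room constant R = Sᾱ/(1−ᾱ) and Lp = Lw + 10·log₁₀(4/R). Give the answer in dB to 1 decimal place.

A = 39.743 sabins; S = 748.0 m^2.
ᾱ = 0.0531, so room constant R = A/(1−ᾱ) = 41.972 m^2.
Lp = Lw + 10 log₁₀(4/R) = 78.2 -10.21 = 68.0 dB.

68.0 dB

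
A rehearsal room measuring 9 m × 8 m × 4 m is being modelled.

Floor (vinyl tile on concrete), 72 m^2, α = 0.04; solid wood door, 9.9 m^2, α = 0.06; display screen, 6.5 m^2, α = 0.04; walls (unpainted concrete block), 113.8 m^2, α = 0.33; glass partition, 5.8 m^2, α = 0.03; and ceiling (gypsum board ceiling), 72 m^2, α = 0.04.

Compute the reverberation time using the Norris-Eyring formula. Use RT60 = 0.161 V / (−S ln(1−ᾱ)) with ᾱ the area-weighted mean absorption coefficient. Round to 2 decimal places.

S = Σ Sᵢ = 280.0 m^2.
Absorption A = 72×0.04 + 9.9×0.06 + 6.5×0.04 + 113.8×0.33 + 5.8×0.03 + 72×0.04 = 44.342 sabins.
Mean coefficient ᾱ = A/S = 0.1584.
−S·ln(1−ᾱ) = −280.0 × ln(1 − 0.1584) = 48.286.
V = 9 × 8 × 4 = 288 m³.
T = 0.161·V/[−S·ln(1−ᾱ)] = 0.161·288/48.286 = 0.96 s.

0.96 s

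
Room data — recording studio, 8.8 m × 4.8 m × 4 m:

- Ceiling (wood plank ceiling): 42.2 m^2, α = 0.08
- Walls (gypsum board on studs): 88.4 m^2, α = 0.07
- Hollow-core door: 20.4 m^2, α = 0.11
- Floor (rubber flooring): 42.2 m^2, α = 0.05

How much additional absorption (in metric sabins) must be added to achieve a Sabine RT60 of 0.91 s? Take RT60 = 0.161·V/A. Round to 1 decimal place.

16.0 sabins

Total absorption A₁ = 42.2*0.08 + 88.4*0.07 + 20.4*0.11 + 42.2*0.05
  = 3.376 + 6.188 + 2.244 + 2.110 = 13.918 m^2 sabins.
V = 168.96 m³. Required absorption A₂ = 0.161 × 168.96 / 0.91 = 29.893 sabins.
Shortfall: 29.893 − 13.918 = 16.0 sabins.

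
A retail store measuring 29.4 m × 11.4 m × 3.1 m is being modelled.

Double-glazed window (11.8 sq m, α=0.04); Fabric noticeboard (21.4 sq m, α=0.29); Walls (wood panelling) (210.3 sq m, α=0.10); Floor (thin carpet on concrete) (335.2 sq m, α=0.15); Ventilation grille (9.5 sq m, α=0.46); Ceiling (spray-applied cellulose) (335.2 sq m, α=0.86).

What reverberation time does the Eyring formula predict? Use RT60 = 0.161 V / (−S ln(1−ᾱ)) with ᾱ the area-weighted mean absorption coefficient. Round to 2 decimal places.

Total surface area S = 11.8 + 21.4 + 210.3 + 335.2 + 9.5 + 335.2 = 923.4 sq m.
Absorption A = 11.8×0.04 + 21.4×0.29 + 210.3×0.10 + 335.2×0.15 + 9.5×0.46 + 335.2×0.86 = 370.630 sabins.
Mean coefficient ᾱ = A/S = 0.4014.
Eyring denominator: −S ln(1−ᾱ) = 473.853.
V = 29.4 × 11.4 × 3.1 = 1038.996 m³.
T = 0.161·V/[−S·ln(1−ᾱ)] = 0.161·1038.996/473.853 = 0.35 s.

0.35 s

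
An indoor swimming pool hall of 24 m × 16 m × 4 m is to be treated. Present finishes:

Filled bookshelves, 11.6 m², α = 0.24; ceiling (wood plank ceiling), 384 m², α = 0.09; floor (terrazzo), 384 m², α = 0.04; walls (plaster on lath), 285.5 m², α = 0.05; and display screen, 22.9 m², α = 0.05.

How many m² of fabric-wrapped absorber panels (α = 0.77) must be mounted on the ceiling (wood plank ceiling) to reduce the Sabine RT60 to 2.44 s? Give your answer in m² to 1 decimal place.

48.9

Total absorption A₁ = 11.6×0.24 + 384×0.09 + 384×0.04 + 285.5×0.05 + 22.9×0.05
  = 2.784 + 34.560 + 15.360 + 14.275 + 1.145 = 68.124 m² sabins.
V = 1536 m³. Target absorption A₂ = 0.161 × 1536 / 2.44 = 101.351 sabins.
ΔA needed = 101.351 − 68.124 = 33.227 sabins.
Each m² of panel replacing the ceiling (wood plank ceiling) adds (0.77 − 0.09) = 0.68 sabins.
Panel area = 33.227 / 0.68 = 48.9 m².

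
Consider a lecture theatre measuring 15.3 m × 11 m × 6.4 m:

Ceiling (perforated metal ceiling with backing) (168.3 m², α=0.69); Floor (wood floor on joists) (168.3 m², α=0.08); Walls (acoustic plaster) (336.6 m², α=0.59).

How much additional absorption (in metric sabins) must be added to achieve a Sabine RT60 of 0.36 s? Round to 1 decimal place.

153.5 sabins

Total absorption A₁ = 168.3*0.69 + 168.3*0.08 + 336.6*0.59
  = 116.127 + 13.464 + 198.594 = 328.185 m² sabins.
V = 1077.12 m³. Required absorption A₂ = 0.161 × 1077.12 / 0.36 = 481.712 sabins.
ΔA = A₂ − A₁ = 481.712 − 328.185 = 153.5 sabins.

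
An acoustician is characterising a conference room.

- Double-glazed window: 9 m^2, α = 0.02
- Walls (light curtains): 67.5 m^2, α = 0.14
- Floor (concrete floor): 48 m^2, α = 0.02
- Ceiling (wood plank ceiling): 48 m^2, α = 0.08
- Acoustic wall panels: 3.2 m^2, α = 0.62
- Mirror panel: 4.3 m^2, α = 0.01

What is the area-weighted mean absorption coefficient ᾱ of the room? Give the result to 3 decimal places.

0.091

S = Σ Sᵢ = 9 + 67.5 + 48 + 48 + 3.2 + 4.3 = 180.0 m^2.
Σ(Sᵢαᵢ) = 9×0.02 + 67.5×0.14 + 48×0.02 + 48×0.08 + 3.2×0.62 + 4.3×0.01 = 16.457.
ᾱ = 16.457 / 180.0 = 0.091.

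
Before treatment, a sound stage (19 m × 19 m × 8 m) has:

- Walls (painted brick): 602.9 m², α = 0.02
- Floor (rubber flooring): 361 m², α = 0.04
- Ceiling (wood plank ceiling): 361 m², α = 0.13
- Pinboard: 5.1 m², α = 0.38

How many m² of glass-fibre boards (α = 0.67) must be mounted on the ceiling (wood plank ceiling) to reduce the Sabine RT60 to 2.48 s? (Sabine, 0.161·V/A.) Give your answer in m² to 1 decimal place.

Equivalent absorption area: A₁ = 602.9*0.02 + 361*0.04 + 361*0.13 + 5.1*0.38 = 75.366 m².
V = 2888 m³. Target absorption A₂ = 0.161 × 2888 / 2.48 = 187.487 sabins.
Absorption to add: 187.487 − 75.366 = 112.121 sabins.
Net gain per m²: Δα = 0.67 − 0.13 = 0.54.
Area = ΔA/Δα = 112.121/0.54 = 207.6 m².

207.6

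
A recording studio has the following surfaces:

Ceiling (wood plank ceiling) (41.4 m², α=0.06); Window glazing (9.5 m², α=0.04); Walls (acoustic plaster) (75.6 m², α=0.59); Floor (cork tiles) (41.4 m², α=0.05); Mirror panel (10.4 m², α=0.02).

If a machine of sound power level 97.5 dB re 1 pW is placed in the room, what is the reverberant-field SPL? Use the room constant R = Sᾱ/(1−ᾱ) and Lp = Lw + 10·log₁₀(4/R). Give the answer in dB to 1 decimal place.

85.1 dB

A = 49.746 sabins; S = 178.3 m².
ᾱ = 0.2790, so room constant R = A/(1−ᾱ) = 68.996 m².
Lp = 97.5 + 10·log₁₀(4/68.996) = 97.5 + (-12.37) = 85.1 dB.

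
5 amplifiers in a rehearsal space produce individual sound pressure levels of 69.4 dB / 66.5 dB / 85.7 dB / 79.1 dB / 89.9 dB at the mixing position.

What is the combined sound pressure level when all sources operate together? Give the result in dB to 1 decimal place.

91.6 dB

Converting to relative power and adding: 10^(69.4/10) + 10^(66.5/10) + 10^(85.7/10) + 10^(79.1/10) + 10^(89.9/10) = 1.443e+09.
L_total = 10·log₁₀(1.443e+09) = 91.6 dB.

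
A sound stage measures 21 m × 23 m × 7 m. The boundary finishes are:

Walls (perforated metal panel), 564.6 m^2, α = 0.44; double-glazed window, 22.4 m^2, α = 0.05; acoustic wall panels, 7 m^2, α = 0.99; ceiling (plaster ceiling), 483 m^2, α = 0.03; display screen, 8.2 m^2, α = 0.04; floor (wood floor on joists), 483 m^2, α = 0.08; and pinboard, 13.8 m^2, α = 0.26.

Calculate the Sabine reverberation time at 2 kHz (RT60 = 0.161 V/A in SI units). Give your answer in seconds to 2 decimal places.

Summing Sᵢαᵢ: 248.424 + 1.120 + 6.930 + 14.490 + 0.328 + 38.640 + 3.588 → A = 313.520 sabins.
V = 21·23·7 = 3381 m³.
RT60 = 0.161 · V / A = 0.161 × 3381 / 313.520 = 1.74 s.

1.74 s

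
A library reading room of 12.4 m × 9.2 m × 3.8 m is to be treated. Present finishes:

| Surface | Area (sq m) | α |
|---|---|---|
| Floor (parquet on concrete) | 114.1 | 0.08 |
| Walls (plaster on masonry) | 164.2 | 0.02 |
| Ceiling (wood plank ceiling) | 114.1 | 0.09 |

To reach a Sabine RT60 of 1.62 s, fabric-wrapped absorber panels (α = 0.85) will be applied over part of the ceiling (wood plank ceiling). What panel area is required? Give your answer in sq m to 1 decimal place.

26.8

Total absorption A₁ = 114.1×0.08 + 164.2×0.02 + 114.1×0.09
  = 9.128 + 3.284 + 10.269 = 22.681 sq m sabins.
V = 433.504 m³. Target absorption A₂ = 0.161 × 433.504 / 1.62 = 43.083 sabins.
Absorption to add: 43.083 − 22.681 = 20.402 sabins.
Each sq m of panel replacing the ceiling (wood plank ceiling) adds (0.85 − 0.09) = 0.76 sabins.
Area = ΔA/Δα = 20.402/0.76 = 26.8 sq m.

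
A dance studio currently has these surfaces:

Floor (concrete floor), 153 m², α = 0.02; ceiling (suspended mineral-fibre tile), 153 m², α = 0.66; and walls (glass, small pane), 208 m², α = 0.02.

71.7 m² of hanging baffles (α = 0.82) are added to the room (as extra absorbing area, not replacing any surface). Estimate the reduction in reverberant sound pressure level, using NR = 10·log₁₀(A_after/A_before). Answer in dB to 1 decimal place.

Total absorption A_before = 153*0.02 + 153*0.66 + 208*0.02
  = 3.060 + 100.980 + 4.160 = 108.200 m² sabins.
Added absorption = 71.7 × 0.82 = 58.794 sabins.
New total A_after = 166.994 sabins.
NR = 10·log₁₀(166.994/108.200) = 1.9 dB.

1.9 dB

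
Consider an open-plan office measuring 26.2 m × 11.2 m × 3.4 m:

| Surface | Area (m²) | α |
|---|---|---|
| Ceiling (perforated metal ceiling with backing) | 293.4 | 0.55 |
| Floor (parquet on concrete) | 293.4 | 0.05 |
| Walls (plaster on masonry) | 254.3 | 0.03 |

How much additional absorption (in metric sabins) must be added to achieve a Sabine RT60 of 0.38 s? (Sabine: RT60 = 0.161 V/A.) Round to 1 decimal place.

Total absorption A₁ = 293.4*0.55 + 293.4*0.05 + 254.3*0.03
  = 161.370 + 14.670 + 7.629 = 183.669 m² sabins.
V = 997.696 m³. Required absorption A₂ = 0.161 × 997.696 / 0.38 = 422.708 sabins.
ΔA = A₂ − A₁ = 422.708 − 183.669 = 239.0 sabins.

239.0 sabins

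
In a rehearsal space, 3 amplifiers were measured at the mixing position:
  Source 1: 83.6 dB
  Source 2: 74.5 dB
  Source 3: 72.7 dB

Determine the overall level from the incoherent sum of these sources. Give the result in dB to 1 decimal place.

Σ 10^(Lᵢ/10) = 2.759e+08.
L_total = 10·log₁₀(2.759e+08) = 84.4 dB.

84.4 dB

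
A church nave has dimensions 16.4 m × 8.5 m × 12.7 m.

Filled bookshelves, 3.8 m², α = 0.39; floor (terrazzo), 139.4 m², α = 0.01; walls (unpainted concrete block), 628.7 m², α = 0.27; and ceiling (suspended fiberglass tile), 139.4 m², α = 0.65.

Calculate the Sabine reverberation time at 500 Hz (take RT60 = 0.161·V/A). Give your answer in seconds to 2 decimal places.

1.08 sec

A = Σ Sᵢαᵢ = 3.8·0.39 + 139.4·0.01 + 628.7·0.27 + 139.4·0.65 = 263.235 sabins.
V = 16.4·8.5·12.7 = 1770.38 m³.
RT60 = 0.161 · V / A = 0.161 × 1770.38 / 263.235 = 1.08 s.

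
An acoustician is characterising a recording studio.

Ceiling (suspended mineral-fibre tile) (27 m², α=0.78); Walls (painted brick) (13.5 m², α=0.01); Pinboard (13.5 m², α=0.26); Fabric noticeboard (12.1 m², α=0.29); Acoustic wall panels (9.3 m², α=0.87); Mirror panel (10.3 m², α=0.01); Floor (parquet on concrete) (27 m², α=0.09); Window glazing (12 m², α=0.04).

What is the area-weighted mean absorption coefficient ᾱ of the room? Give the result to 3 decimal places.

Total surface area S = 124.7 m².
Σ(Sᵢαᵢ) = 27·0.78 + 13.5·0.01 + 13.5·0.26 + 12.1·0.29 + 9.3·0.87 + 10.3·0.01 + 27·0.09 + 12·0.04 = 39.318.
ᾱ = 39.318 / 124.7 = 0.315.

0.315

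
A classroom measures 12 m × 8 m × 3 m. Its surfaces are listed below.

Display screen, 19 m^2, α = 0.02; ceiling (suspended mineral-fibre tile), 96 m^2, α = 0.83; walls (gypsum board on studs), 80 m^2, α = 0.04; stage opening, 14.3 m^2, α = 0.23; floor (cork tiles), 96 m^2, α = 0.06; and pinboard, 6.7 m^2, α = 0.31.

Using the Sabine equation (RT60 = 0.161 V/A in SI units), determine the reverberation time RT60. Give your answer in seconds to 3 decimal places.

0.491 sec

A = Σ Sᵢαᵢ = 19*0.02 + 96*0.83 + 80*0.04 + 14.3*0.23 + 96*0.06 + 6.7*0.31 = 94.386 sabins.
Volume V = 12 × 8 × 3 = 288 m³.
Sabine: RT60 = 0.161 × 288 / 94.386 = 0.491 s.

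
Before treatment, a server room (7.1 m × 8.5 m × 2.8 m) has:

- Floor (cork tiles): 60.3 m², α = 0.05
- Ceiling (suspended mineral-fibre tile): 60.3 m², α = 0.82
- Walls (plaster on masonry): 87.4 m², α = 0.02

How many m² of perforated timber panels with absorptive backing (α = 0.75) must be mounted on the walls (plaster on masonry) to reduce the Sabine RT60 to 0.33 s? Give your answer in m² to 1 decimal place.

38.7

Total absorption A₁ = 60.3·0.05 + 60.3·0.82 + 87.4·0.02
  = 3.015 + 49.446 + 1.748 = 54.209 m² sabins.
Required A₂ = 0.161·168.98/0.33 = 82.442 sabins.
Absorption to add: 82.442 − 54.209 = 28.233 sabins.
Net gain per m²: Δα = 0.75 − 0.02 = 0.73.
Area = ΔA/Δα = 28.233/0.73 = 38.7 m².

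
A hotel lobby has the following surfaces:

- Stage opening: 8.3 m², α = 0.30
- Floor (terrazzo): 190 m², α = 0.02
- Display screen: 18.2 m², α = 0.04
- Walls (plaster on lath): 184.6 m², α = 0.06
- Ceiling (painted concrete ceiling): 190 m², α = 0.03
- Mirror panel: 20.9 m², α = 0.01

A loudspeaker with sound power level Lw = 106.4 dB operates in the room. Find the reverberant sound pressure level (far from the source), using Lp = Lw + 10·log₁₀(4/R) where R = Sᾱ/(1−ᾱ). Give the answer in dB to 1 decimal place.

Σ(Sᵢαᵢ) = 8.3×0.30 + 190×0.02 + 18.2×0.04 + 184.6×0.06 + 190×0.03 + 20.9×0.01 = 24.003; total area S = 612.0 m².
ᾱ = 0.0392, so room constant R = A/(1−ᾱ) = 24.982 m².
Lp = Lw + 10 log₁₀(4/R) = 106.4 -7.96 = 98.4 dB.

98.4 dB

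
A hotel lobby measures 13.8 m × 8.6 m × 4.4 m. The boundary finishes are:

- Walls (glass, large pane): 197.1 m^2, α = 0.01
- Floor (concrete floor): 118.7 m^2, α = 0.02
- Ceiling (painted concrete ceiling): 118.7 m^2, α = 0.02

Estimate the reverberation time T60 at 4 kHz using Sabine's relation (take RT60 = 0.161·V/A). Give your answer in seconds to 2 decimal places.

Total absorption A = 197.1·0.01 + 118.7·0.02 + 118.7·0.02
  = 1.971 + 2.374 + 2.374 = 6.719 m^2 sabins.
Volume V = 13.8 × 8.6 × 4.4 = 522.192 m³.
RT60 = 0.161 · V / A = 0.161 × 522.192 / 6.719 = 12.51 s.

12.51 s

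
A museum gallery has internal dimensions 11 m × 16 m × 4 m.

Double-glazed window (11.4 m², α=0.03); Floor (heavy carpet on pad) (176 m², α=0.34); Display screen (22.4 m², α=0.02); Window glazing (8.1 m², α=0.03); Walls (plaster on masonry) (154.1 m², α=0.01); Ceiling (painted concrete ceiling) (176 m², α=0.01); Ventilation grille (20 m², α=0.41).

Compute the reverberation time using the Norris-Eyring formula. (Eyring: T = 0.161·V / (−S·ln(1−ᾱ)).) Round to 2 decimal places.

1.46 s

S = Σ Sᵢ = 568.0 m².
Absorption A = 11.4×0.03 + 176×0.34 + 22.4×0.02 + 8.1×0.03 + 154.1×0.01 + 176×0.01 + 20×0.41 = 72.374 sabins.
ᾱ = 72.374 / 568.0 = 0.1274.
Eyring denominator: −S ln(1−ᾱ) = 77.406.
V = 11 × 16 × 4 = 704 m³.
RT60 = 0.161 × 704 / 77.406 = 1.46 s.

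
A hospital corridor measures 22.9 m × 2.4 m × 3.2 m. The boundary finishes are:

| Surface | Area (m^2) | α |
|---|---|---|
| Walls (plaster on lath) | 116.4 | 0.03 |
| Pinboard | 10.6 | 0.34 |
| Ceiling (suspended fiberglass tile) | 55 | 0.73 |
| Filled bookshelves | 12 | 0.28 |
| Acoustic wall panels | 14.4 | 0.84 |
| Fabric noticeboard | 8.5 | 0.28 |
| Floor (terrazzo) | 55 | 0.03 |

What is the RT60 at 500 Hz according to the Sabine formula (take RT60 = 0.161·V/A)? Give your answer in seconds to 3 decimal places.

0.424 s

Summing Sᵢαᵢ: 3.492 + 3.604 + 40.150 + 3.360 + 12.096 + 2.380 + 1.650 → A = 66.732 sabins.
Volume V = 22.9 × 2.4 × 3.2 = 175.872 m³.
T = 0.161 V/A = 0.161·175.872/66.732 = 0.424 s.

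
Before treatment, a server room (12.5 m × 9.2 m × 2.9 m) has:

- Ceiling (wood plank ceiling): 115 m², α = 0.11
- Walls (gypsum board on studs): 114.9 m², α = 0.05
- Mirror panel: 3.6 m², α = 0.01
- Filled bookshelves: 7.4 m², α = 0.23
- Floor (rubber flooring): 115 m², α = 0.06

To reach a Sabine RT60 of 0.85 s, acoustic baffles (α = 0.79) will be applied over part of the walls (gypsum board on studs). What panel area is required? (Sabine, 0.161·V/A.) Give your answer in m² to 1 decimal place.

Total absorption A₁ = 115×0.11 + 114.9×0.05 + 3.6×0.01 + 7.4×0.23 + 115×0.06
  = 12.650 + 5.745 + 0.036 + 1.702 + 6.900 = 27.033 m² sabins.
Required A₂ = 0.161·333.5/0.85 = 63.169 sabins.
ΔA needed = 63.169 − 27.033 = 36.136 sabins.
Each m² of panel replacing the walls (gypsum board on studs) adds (0.79 − 0.05) = 0.74 sabins.
Panel area = 36.136 / 0.74 = 48.8 m².

48.8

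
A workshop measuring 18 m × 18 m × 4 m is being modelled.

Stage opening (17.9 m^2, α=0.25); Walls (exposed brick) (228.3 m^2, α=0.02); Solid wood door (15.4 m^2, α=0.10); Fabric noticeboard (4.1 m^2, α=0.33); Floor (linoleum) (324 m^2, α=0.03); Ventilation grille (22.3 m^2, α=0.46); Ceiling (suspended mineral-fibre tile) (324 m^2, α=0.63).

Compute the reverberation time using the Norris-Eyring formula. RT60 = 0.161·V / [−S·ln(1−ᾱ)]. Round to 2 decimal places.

0.77 s

Total surface area S = 17.9 + 228.3 + 15.4 + 4.1 + 324 + 22.3 + 324 = 936.0 m^2.
Absorption A = 17.9·0.25 + 228.3·0.02 + 15.4·0.10 + 4.1·0.33 + 324·0.03 + 22.3·0.46 + 324·0.63 = 236.032 sabins.
Mean coefficient ᾱ = A/S = 0.2522.
−S·ln(1−ᾱ) = −936.0 × ln(1 − 0.2522) = 272.020.
V = 18 × 18 × 4 = 1296 m³.
T = 0.161·V/[−S·ln(1−ᾱ)] = 0.161·1296/272.020 = 0.77 s.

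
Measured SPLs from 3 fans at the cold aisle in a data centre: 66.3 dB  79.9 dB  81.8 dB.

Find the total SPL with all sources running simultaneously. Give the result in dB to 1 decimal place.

84.0 dB

Converting to relative power and adding: 10^(66.3/10) + 10^(79.9/10) + 10^(81.8/10) = 2.533e+08.
Combined level = 10 log₁₀(2.533e+08) = 84.0 dB.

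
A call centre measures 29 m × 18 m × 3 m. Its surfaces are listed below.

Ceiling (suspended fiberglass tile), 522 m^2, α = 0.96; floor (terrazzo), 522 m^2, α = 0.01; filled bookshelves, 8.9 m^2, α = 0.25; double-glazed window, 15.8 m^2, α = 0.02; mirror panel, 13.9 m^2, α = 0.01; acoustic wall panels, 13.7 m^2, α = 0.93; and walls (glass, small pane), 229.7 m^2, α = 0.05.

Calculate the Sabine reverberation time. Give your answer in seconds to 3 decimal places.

Summing Sᵢαᵢ: 501.120 + 5.220 + 2.225 + 0.316 + 0.139 + 12.741 + 11.485 → A = 533.246 sabins.
Volume V = 29 × 18 × 3 = 1566 m³.
Sabine: RT60 = 0.161 × 1566 / 533.246 = 0.473 s.

0.473 s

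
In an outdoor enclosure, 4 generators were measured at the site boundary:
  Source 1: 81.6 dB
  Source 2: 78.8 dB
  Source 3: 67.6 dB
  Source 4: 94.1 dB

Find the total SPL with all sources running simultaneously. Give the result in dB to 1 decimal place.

94.5 dB

Σ 10^(Lᵢ/10) = 2.797e+09.
L_total = 10·log₁₀(2.797e+09) = 94.5 dB.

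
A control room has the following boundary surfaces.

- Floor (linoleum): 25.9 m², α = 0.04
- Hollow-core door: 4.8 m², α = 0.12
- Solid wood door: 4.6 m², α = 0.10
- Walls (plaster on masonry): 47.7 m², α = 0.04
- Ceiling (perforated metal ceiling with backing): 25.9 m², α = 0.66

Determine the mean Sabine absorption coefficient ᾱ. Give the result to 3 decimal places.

S = Σ Sᵢ = 25.9 + 4.8 + 4.6 + 47.7 + 25.9 = 108.9 m².
Σ(Sᵢαᵢ) = 25.9×0.04 + 4.8×0.12 + 4.6×0.10 + 47.7×0.04 + 25.9×0.66 = 21.074.
ᾱ = A/S = 0.194.

0.194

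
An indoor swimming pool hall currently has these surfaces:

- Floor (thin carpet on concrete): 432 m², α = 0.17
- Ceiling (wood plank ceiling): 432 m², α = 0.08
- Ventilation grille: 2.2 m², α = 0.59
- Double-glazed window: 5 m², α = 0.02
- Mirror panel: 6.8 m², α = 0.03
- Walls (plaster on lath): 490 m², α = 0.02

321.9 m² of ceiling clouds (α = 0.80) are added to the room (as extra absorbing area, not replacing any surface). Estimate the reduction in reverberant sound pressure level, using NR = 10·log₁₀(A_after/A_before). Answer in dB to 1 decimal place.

5.0 dB

Equivalent absorption area: A_before = 432*0.17 + 432*0.08 + 2.2*0.59 + 5*0.02 + 6.8*0.03 + 490*0.02 = 119.402 m².
Added absorption = 321.9 × 0.80 = 257.520 sabins.
New total A_after = 376.922 sabins.
NR = 10·log₁₀(376.922/119.402) = 5.0 dB.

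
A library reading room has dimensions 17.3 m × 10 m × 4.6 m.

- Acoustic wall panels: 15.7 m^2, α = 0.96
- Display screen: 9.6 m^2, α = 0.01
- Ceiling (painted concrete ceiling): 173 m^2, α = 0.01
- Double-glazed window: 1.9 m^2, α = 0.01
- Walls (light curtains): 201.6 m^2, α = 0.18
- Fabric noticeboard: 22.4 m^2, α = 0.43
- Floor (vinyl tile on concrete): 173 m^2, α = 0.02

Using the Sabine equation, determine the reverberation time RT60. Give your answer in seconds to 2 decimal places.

1.93 s

Total absorption A = 15.7*0.96 + 9.6*0.01 + 173*0.01 + 1.9*0.01 + 201.6*0.18 + 22.4*0.43 + 173*0.02
  = 15.072 + 0.096 + 1.730 + 0.019 + 36.288 + 9.632 + 3.460 = 66.297 m^2 sabins.
Room volume: 795.8 m³.
RT60 = 0.161 · V / A = 0.161 × 795.8 / 66.297 = 1.93 s.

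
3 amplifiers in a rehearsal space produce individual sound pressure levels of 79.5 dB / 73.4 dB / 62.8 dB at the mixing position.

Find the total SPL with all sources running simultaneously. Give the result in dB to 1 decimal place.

80.5 dB

Converting to relative power and adding: 10^(79.5/10) + 10^(73.4/10) + 10^(62.8/10) = 1.129e+08.
Combined level = 10 log₁₀(1.129e+08) = 80.5 dB.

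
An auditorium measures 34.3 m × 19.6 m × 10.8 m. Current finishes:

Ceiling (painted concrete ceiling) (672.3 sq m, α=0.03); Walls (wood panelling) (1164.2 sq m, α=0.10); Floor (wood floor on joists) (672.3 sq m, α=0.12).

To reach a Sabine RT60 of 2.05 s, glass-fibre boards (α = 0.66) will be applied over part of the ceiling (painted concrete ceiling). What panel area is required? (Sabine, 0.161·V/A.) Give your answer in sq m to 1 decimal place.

Summing Sᵢαᵢ: 20.169 + 116.420 + 80.676 → A₁ = 217.265 sabins.
Required A₂ = 0.161·7260.624/2.05 = 570.225 sabins.
Absorption to add: 570.225 − 217.265 = 352.960 sabins.
Net gain per sq m: Δα = 0.66 − 0.03 = 0.63.
Panel area = 352.960 / 0.63 = 560.3 sq m.

560.3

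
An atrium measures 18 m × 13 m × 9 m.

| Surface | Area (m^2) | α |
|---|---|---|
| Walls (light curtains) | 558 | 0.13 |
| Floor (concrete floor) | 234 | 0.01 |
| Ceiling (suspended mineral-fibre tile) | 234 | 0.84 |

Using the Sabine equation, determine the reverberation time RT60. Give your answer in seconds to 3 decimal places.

Equivalent absorption area: A = 558*0.13 + 234*0.01 + 234*0.84 = 271.440 m^2.
Room volume: 2106 m³.
T = 0.161 V/A = 0.161·2106/271.440 = 1.249 s.

1.249 s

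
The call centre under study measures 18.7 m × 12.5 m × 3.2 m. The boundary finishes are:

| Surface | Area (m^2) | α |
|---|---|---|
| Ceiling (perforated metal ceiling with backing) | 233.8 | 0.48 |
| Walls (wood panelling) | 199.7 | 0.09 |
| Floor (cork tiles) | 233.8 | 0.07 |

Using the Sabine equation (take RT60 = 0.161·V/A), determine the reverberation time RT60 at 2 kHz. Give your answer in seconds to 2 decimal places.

Total absorption A = 233.8×0.48 + 199.7×0.09 + 233.8×0.07
  = 112.224 + 17.973 + 16.366 = 146.563 m^2 sabins.
Room volume: 748 m³.
Sabine: RT60 = 0.161 × 748 / 146.563 = 0.82 s.

0.82 s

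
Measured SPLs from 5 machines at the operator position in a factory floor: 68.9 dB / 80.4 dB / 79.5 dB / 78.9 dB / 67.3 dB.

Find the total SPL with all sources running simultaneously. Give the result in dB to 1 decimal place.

Converting to relative power and adding: 10^(68.9/10) + 10^(80.4/10) + 10^(79.5/10) + 10^(78.9/10) + 10^(67.3/10) = 2.895e+08.
Back to dB: 10·log₁₀ Σ = 84.6 dB.

84.6 dB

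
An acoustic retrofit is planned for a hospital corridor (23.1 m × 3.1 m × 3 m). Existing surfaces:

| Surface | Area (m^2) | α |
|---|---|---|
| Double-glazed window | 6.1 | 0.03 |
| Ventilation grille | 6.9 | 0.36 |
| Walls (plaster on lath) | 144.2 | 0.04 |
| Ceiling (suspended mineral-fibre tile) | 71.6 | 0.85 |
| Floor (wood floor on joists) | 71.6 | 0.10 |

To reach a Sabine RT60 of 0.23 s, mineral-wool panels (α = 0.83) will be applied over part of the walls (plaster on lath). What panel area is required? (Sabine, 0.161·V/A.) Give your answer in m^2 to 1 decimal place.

93.6

A₁ = Σ Sᵢαᵢ = 6.1*0.03 + 6.9*0.36 + 144.2*0.04 + 71.6*0.85 + 71.6*0.10 = 76.455 sabins.
V = 214.83 m³. Target absorption A₂ = 0.161 × 214.83 / 0.23 = 150.381 sabins.
Absorption to add: 150.381 − 76.455 = 73.926 sabins.
Each m^2 of panel replacing the walls (plaster on lath) adds (0.83 − 0.04) = 0.79 sabins.
Panel area = 73.926 / 0.79 = 93.6 m^2.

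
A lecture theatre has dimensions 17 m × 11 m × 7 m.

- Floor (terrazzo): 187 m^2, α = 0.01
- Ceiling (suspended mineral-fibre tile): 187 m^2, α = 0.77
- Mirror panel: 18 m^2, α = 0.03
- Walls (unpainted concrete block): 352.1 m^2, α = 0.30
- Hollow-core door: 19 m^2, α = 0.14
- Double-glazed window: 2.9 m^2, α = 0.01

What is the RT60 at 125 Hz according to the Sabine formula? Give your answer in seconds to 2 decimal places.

0.83 s

Equivalent absorption area: A = 187·0.01 + 187·0.77 + 18·0.03 + 352.1·0.30 + 19·0.14 + 2.9·0.01 = 254.719 m^2.
Room volume: 1309 m³.
Sabine: RT60 = 0.161 × 1309 / 254.719 = 0.83 s.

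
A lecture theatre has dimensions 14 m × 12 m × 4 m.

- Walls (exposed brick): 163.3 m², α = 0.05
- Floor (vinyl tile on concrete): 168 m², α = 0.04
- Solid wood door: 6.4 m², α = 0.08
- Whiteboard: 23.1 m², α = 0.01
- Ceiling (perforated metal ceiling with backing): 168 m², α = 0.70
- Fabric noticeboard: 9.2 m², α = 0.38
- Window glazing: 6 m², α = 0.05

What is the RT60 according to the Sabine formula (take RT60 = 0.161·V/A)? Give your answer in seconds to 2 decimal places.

0.79 s

Equivalent absorption area: A = 163.3*0.05 + 168*0.04 + 6.4*0.08 + 23.1*0.01 + 168*0.70 + 9.2*0.38 + 6*0.05 = 137.024 m².
Room volume: 672 m³.
RT60 = 0.161 · V / A = 0.161 × 672 / 137.024 = 0.79 s.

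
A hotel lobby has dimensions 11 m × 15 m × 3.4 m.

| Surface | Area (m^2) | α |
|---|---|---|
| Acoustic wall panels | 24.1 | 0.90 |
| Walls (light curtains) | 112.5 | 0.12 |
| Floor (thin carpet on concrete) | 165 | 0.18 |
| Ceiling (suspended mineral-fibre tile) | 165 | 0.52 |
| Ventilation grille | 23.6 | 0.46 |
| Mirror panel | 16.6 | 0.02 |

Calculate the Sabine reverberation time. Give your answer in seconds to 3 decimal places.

Summing Sᵢαᵢ: 21.690 + 13.500 + 29.700 + 85.800 + 10.856 + 0.332 → A = 161.878 sabins.
Room volume: 561 m³.
RT60 = 0.161 · V / A = 0.161 × 561 / 161.878 = 0.558 s.

0.558 sec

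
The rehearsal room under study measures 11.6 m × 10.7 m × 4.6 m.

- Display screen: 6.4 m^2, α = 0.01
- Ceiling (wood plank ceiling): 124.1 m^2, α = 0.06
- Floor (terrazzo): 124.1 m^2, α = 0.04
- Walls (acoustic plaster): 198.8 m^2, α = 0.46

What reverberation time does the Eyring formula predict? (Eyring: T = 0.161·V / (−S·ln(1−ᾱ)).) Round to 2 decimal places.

S = Σ Sᵢ = 453.4 m^2.
Absorption A = 6.4·0.01 + 124.1·0.06 + 124.1·0.04 + 198.8·0.46 = 103.922 sabins.
ᾱ = 103.922 / 453.4 = 0.2292.
Eyring denominator: −S ln(1−ᾱ) = 118.032.
V = 11.6 × 10.7 × 4.6 = 570.952 m³.
T = 0.161·V/[−S·ln(1−ᾱ)] = 0.161·570.952/118.032 = 0.78 s.

0.78 seconds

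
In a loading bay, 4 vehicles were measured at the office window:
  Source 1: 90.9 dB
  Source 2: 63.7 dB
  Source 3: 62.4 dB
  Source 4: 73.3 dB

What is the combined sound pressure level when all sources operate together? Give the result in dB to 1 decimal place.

91.0 dB

Converting to relative power and adding: 10^(90.9/10) + 10^(63.7/10) + 10^(62.4/10) + 10^(73.3/10) = 1.256e+09.
Back to dB: 10·log₁₀ Σ = 91.0 dB.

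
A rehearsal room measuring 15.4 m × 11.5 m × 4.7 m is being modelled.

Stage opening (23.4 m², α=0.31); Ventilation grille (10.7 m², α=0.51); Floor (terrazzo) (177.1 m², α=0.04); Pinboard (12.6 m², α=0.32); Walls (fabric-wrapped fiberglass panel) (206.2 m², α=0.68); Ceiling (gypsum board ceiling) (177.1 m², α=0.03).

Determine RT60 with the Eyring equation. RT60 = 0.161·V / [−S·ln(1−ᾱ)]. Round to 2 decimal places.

0.67 sec

S = Σ Sᵢ = 607.1 m².
Absorption A = 23.4·0.31 + 10.7·0.51 + 177.1·0.04 + 12.6·0.32 + 206.2·0.68 + 177.1·0.03 = 169.356 sabins.
Mean coefficient ᾱ = A/S = 0.2790.
Eyring denominator: −S ln(1−ᾱ) = 198.592.
V = 15.4 × 11.5 × 4.7 = 832.37 m³.
RT60 = 0.161 × 832.37 / 198.592 = 0.67 s.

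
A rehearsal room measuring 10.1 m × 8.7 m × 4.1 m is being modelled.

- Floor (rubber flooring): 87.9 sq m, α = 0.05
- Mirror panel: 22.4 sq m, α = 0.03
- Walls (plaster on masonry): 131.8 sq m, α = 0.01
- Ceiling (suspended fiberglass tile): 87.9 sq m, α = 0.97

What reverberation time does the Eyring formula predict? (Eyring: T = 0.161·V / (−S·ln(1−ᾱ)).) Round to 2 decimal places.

Total surface area S = 87.9 + 22.4 + 131.8 + 87.9 = 330.0 sq m.
Absorption A = 87.9×0.05 + 22.4×0.03 + 131.8×0.01 + 87.9×0.97 = 91.648 sabins.
Mean coefficient ᾱ = A/S = 0.2777.
−S·ln(1−ᾱ) = −330.0 × ln(1 − 0.2777) = 107.354.
V = 10.1 × 8.7 × 4.1 = 360.267 m³.
RT60 = 0.161 × 360.267 / 107.354 = 0.54 s.

0.54 sec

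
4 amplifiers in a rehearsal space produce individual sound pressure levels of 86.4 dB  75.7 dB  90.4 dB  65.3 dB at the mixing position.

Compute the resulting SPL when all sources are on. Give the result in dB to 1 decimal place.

Σ 10^(Lᵢ/10) = 1.574e+09.
Combined level = 10 log₁₀(1.574e+09) = 92.0 dB.

92.0 dB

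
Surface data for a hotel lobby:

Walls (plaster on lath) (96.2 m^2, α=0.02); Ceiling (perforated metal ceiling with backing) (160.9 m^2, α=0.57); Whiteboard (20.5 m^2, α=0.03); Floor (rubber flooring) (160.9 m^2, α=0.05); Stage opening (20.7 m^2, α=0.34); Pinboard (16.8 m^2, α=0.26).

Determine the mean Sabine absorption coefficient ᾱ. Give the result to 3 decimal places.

Total surface area S = 476.0 m^2.
Σ(Sᵢαᵢ) = 96.2×0.02 + 160.9×0.57 + 20.5×0.03 + 160.9×0.05 + 20.7×0.34 + 16.8×0.26 = 113.703.
ᾱ = 113.703 / 476.0 = 0.239.

0.239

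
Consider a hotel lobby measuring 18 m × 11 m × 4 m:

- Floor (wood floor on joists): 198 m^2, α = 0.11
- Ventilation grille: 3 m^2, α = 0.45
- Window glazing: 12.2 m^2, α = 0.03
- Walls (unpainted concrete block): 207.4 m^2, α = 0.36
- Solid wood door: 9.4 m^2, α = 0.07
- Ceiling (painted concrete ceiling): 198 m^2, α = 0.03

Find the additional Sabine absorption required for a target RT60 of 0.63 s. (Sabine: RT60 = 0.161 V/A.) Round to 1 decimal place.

97.6 sabins

A₁ = Σ Sᵢαᵢ = 198·0.11 + 3·0.45 + 12.2·0.03 + 207.4·0.36 + 9.4·0.07 + 198·0.03 = 104.758 sabins.
For T = 0.63 s, need A₂ = 0.161·V/T = 0.161·792/0.63 = 202.400 sabins.
Shortfall: 202.400 − 104.758 = 97.6 sabins.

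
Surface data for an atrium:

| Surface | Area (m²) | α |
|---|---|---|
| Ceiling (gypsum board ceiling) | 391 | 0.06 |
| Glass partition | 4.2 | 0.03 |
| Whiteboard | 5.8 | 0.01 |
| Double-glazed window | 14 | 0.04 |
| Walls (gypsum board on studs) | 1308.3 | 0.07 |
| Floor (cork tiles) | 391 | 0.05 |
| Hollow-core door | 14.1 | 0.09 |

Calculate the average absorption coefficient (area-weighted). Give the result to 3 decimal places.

0.064

S = Σ Sᵢ = 391 + 4.2 + 5.8 + 14 + 1308.3 + 391 + 14.1 = 2128.4 m².
Σ(Sᵢαᵢ) = 391×0.06 + 4.2×0.03 + 5.8×0.01 + 14×0.04 + 1308.3×0.07 + 391×0.05 + 14.1×0.09 = 136.604.
ᾱ = 136.604 / 2128.4 = 0.064.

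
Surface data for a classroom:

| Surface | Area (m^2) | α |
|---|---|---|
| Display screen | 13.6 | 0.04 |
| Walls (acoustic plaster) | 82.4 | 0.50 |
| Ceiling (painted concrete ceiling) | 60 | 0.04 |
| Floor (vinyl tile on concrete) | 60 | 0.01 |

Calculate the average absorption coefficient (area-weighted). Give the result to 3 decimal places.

S = Σ Sᵢ = 13.6 + 82.4 + 60 + 60 = 216.0 m^2.
Weighted sum Σ Sα = 44.744.
ᾱ = 44.744 / 216.0 = 0.207.

0.207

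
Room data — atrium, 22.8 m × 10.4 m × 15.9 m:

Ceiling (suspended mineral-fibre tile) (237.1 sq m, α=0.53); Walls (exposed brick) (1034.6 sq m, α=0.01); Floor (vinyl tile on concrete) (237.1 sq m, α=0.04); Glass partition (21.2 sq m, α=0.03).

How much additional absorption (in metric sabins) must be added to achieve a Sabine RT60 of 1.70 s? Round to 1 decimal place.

210.9 sabins

Total absorption A₁ = 237.1*0.53 + 1034.6*0.01 + 237.1*0.04 + 21.2*0.03
  = 125.663 + 10.346 + 9.484 + 0.636 = 146.129 sq m sabins.
For T = 1.70 s, need A₂ = 0.161·V/T = 0.161·3770.208/1.70 = 357.061 sabins.
ΔA = A₂ − A₁ = 357.061 − 146.129 = 210.9 sabins.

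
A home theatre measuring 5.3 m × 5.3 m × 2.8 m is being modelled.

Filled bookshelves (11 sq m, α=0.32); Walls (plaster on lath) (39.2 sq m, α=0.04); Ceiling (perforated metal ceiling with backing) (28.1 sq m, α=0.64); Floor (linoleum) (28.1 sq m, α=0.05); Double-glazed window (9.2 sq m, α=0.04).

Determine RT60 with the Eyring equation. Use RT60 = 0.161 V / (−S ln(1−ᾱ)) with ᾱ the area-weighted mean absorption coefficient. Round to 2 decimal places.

Total surface area S = 11 + 39.2 + 28.1 + 28.1 + 9.2 = 115.6 sq m.
Σ(Sᵢαᵢ) = 11·0.32 + 39.2·0.04 + 28.1·0.64 + 28.1·0.05 + 9.2·0.04 = 24.845.
ᾱ = 24.845 / 115.6 = 0.2149.
Eyring denominator: −S ln(1−ᾱ) = 27.969.
V = 5.3 × 5.3 × 2.8 = 78.652 m³.
T = 0.161·V/[−S·ln(1−ᾱ)] = 0.161·78.652/27.969 = 0.45 s.

0.45 sec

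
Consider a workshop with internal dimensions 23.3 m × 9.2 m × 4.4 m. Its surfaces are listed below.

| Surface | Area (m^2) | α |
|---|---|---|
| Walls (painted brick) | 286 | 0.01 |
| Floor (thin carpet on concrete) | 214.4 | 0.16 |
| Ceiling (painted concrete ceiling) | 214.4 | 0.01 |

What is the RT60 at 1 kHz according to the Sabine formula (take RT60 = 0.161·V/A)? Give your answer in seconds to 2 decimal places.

A = Σ Sᵢαᵢ = 286·0.01 + 214.4·0.16 + 214.4·0.01 = 39.308 sabins.
Room volume: 943.184 m³.
RT60 = 0.161 · V / A = 0.161 × 943.184 / 39.308 = 3.86 s.

3.86 s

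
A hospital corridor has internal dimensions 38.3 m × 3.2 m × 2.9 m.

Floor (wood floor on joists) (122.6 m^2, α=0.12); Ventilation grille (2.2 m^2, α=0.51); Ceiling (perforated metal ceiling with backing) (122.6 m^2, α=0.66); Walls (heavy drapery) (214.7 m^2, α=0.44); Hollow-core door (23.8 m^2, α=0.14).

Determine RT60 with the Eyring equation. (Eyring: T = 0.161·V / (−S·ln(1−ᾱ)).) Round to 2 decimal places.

0.23 s

Total surface area S = 122.6 + 2.2 + 122.6 + 214.7 + 23.8 = 485.9 m^2.
Absorption A = 122.6×0.12 + 2.2×0.51 + 122.6×0.66 + 214.7×0.44 + 23.8×0.14 = 194.550 sabins.
Mean coefficient ᾱ = A/S = 0.4004.
−S·ln(1−ᾱ) = −485.9 × ln(1 − 0.4004) = 248.534.
V = 38.3 × 3.2 × 2.9 = 355.424 m³.
RT60 = 0.161 × 355.424 / 248.534 = 0.23 s.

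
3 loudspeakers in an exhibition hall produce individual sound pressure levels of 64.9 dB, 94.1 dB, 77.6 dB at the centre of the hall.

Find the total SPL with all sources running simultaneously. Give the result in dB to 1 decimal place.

94.2 dB

Σ 10^(Lᵢ/10) = 2.631e+09.
Back to dB: 10·log₁₀ Σ = 94.2 dB.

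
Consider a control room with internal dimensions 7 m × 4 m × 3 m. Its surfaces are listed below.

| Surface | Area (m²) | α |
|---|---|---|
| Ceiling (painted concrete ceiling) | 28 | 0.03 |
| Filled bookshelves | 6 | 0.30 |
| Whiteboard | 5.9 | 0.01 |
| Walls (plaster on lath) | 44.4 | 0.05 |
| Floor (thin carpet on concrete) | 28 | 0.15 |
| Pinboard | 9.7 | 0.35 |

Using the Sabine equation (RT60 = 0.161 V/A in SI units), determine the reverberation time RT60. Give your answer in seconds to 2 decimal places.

Equivalent absorption area: A = 28·0.03 + 6·0.30 + 5.9·0.01 + 44.4·0.05 + 28·0.15 + 9.7·0.35 = 12.514 m².
Volume V = 7 × 4 × 3 = 84 m³.
Sabine: RT60 = 0.161 × 84 / 12.514 = 1.08 s.

1.08 s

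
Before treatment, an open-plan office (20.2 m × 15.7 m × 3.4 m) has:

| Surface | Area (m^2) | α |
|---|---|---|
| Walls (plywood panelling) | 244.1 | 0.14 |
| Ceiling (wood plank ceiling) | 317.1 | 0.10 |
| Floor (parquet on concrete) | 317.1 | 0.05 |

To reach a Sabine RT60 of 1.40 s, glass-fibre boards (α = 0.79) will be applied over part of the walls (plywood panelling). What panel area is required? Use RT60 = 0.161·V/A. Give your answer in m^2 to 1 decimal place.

Equivalent absorption area: A₁ = 244.1×0.14 + 317.1×0.10 + 317.1×0.05 = 81.739 m^2.
Required A₂ = 0.161·1078.276/1.40 = 124.002 sabins.
Absorption to add: 124.002 − 81.739 = 42.263 sabins.
Net gain per m^2: Δα = 0.79 − 0.14 = 0.65.
Area = ΔA/Δα = 42.263/0.65 = 65.0 m^2.

65.0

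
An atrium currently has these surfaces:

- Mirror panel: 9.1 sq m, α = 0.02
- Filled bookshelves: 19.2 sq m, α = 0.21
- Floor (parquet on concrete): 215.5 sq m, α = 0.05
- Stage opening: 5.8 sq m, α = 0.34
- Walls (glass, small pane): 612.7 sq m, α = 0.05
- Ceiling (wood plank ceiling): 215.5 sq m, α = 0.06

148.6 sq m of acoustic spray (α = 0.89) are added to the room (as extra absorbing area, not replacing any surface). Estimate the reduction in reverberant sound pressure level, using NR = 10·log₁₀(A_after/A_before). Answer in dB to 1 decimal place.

5.0 dB

Total absorption A_before = 9.1×0.02 + 19.2×0.21 + 215.5×0.05 + 5.8×0.34 + 612.7×0.05 + 215.5×0.06
  = 0.182 + 4.032 + 10.775 + 1.972 + 30.635 + 12.930 = 60.526 sq m sabins.
Added absorption = 148.6 × 0.89 = 132.254 sabins.
A_after = 60.526 + 132.254 = 192.780 sabins.
Reduction = 10 log₁₀(A_after/A_before) = 10 log₁₀(3.1851) = 5.0 dB.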